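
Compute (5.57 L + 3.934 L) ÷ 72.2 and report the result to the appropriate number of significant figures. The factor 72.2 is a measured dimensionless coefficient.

5.57 L + 3.934 L = 9.504 L; the sum is limited to 2 decimal places (3 s.f.).
Carrying full precision, 9.504 ÷ 72.2 = 0.13163434903… L; 72.2 has 3 s.f., so the result keeps min(3, 3) = 3 s.f.
Rounded to 3 significant figures: 0.132 L.

0.132 L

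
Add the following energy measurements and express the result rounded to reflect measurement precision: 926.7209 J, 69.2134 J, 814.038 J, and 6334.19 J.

926.7209 J + 69.2134 J + 814.038 J + 6334.19 J = 8144.1623 J.
Addition/subtraction keeps the fewest decimal places: 926.7209 → 4 decimal places, 69.2134 → 4 decimal places, 814.038 → 3 decimal places, 6334.19 → 2 decimal places; limit is 2.
Rounded to 2 decimal places: 8144.16 J.

8144.16 J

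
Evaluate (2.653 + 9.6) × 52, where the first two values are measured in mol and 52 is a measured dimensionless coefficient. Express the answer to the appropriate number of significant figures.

6.4 × 10^2 mol

2.653 mol + 9.6 mol = 12.253 mol; the sum is limited to 1 decimal place (3 s.f.).
Carrying full precision, 12.253 × 52 = 637.156 mol; 52 has 2 s.f., so the result keeps min(3, 2) = 2 s.f.
Rounded to 2 significant figures: 6.4 × 10^2 mol.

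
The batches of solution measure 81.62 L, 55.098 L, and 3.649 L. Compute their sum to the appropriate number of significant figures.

1.4037 × 10^2 L

81.62 L + 55.098 L + 3.649 L = 140.367 L.
Addition/subtraction keeps the fewest decimal places: 81.62 → 2 decimal places, 55.098 → 3 decimal places, 3.649 → 3 decimal places; limit is 2.
Rounded to 2 decimal places: 1.4037 × 10^2 L.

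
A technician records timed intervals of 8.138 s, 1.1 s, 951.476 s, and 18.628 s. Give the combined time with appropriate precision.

979.3 s

8.138 s + 1.1 s + 951.476 s + 18.628 s = 979.342 s.
Addition/subtraction keeps the fewest decimal places: 8.138 → 3 decimal places, 1.1 → 1 decimal place, 951.476 → 3 decimal places, 18.628 → 3 decimal places; limit is 1.
Rounded to 1 decimal place: 979.3 s.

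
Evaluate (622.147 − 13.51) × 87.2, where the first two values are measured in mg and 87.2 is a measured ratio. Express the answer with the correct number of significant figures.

622.147 mg − 13.51 mg = 608.637 mg; the difference is limited to 2 decimal places (5 s.f.).
Carrying full precision, 608.637 × 87.2 = 53073.1464 mg; 87.2 has 3 s.f., so the result keeps min(5, 3) = 3 s.f.
Rounded to 3 significant figures: 5.31 × 10⁴ mg.

5.31 × 10⁴ mg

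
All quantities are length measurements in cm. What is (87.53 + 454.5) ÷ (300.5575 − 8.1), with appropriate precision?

1.853

87.53 + 454.5 = 542.03, limited to 1 d.p. → 4 s.f.; 300.5575 − 8.1 = 292.4575, limited to 1 d.p. → 4 s.f.
Carrying full precision, 542.03 ÷ 292.4575 = 1.8533633092…; keep min(4, 4) = 4 s.f.
Rounded to 4 significant figures: 1.853.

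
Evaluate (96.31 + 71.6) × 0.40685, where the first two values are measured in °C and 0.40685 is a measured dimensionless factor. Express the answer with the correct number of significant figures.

68.31 °C

96.31 °C + 71.6 °C = 167.91 °C; the sum is limited to 1 decimal place (4 s.f.).
Carrying full precision, 167.91 × 0.40685 = 68.3141835 °C; 0.40685 has 5 s.f., so the result keeps min(4, 5) = 4 s.f.
Rounded to 4 significant figures: 68.31 °C.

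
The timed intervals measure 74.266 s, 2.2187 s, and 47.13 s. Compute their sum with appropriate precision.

123.61 s

74.266 s + 2.2187 s + 47.13 s = 123.6147 s.
Addition/subtraction keeps the fewest decimal places: 74.266 → 3 decimal places, 2.2187 → 4 decimal places, 47.13 → 2 decimal places; limit is 2.
Rounded to 2 decimal places: 123.61 s.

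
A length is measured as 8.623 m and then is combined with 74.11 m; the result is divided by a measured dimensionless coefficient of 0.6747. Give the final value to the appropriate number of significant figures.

8.623 m + 74.11 m = 82.733 m; the sum is limited to 2 decimal places (4 s.f.).
Carrying full precision, 82.733 ÷ 0.6747 = 122.621906032… m; 0.6747 has 4 s.f., so the result keeps min(4, 4) = 4 s.f.
Rounded to 4 significant figures: 122.6 m.

122.6 m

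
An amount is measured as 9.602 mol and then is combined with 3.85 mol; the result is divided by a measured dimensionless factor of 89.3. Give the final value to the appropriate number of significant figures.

0.151 mol

9.602 mol + 3.85 mol = 13.452 mol; the sum is limited to 2 decimal places (4 s.f.).
Carrying full precision, 13.452 ÷ 89.3 = 0.150638297872… mol; 89.3 has 3 s.f., so the result keeps min(4, 3) = 3 s.f.
Rounded to 3 significant figures: 0.151 mol.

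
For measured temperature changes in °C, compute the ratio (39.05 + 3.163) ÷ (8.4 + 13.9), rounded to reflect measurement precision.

1.89

39.05 + 3.163 = 42.213, limited to 2 d.p. → 4 s.f.; 8.4 + 13.9 = 22.3, limited to 1 d.p. → 3 s.f.
Carrying full precision, 42.213 ÷ 22.3 = 1.89295964126…; keep min(4, 3) = 3 s.f.
Rounded to 3 significant figures: 1.89.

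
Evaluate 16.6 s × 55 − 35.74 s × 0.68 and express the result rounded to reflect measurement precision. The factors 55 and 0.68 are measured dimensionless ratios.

16.6 × 55 = 913 → 9.1 × 10^2 s (2 s.f., last digit at the 10^1 place).
35.74 × 0.68 = 24.3032 → 24 s (2 s.f., last digit at the 10^0 place).
Difference: 888.6968 s; keep the coarser place, 10^1.
Result: 8.9 × 10^2 s.

8.9 × 10^2 s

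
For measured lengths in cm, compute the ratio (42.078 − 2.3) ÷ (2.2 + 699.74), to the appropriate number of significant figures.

42.078 − 2.3 = 39.778, limited to 1 d.p. → 3 s.f.; 2.2 + 699.74 = 701.94, limited to 1 d.p. → 4 s.f.
Carrying full precision, 39.778 ÷ 701.94 = 0.0566686611391…; keep min(3, 4) = 3 s.f.
Rounded to 3 significant figures: 0.0567.

0.0567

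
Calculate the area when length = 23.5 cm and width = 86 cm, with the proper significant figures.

area = 23.5 cm × 86 cm = 2021 cm².
23.5 has 3 significant figures; 86 has 2.
Division/multiplication keeps the fewest: 2 significant figures.
Rounded: 2.0 × 10^3 cm².

2.0 × 10^3 cm²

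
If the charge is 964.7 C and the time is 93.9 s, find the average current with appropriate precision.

10.3 A

average current = 964.7 C ÷ 93.9 s = 10.2736954207… A.
964.7 has 4 significant figures; 93.9 has 3.
Division/multiplication keeps the fewest: 3 significant figures.
Rounded: 10.3 A.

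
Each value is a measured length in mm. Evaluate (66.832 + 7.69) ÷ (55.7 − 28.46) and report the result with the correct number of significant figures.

66.832 + 7.69 = 74.522, limited to 2 d.p. → 4 s.f.; 55.7 − 28.46 = 27.24, limited to 1 d.p. → 3 s.f.
Carrying full precision, 74.522 ÷ 27.24 = 2.73575624082…; keep min(4, 3) = 3 s.f.
Rounded to 3 significant figures: 2.74.

2.74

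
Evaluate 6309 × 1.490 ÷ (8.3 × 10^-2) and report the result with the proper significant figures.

6309 × 1.490 ÷ (8.3 × 10^-2) = 113257.951807…
Multiplication/division keeps the fewest significant figures: 6309 → 4 s.f., 1.490 → 4 s.f., 8.3 × 10^-2 → 2 s.f.; limit is 2.
Rounded to 2 significant figures: 1.1 × 10^5.

1.1 × 10^5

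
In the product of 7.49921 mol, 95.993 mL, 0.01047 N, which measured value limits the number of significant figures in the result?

7.49921 mol → 6 s.f.; 95.993 mL → 5 s.f.; 0.01047 N → 4 s.f.
The fewest is 4 significant figures, from 0.01047 N.

0.01047 N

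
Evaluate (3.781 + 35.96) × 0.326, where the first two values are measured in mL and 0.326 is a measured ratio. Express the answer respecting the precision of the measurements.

13.0 mL

3.781 mL + 35.96 mL = 39.741 mL; the sum is limited to 2 decimal places (4 s.f.).
Carrying full precision, 39.741 × 0.326 = 12.955566 mL; 0.326 has 3 s.f., so the result keeps min(4, 3) = 3 s.f.
Rounded to 3 significant figures: 13.0 mL.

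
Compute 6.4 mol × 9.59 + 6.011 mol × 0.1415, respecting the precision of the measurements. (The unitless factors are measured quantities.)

62 mol

6.4 × 9.59 = 61.376 → 61 mol (2 s.f., last digit at the 10^0 place).
6.011 × 0.1415 = 0.8505565 → 0.8506 mol (4 s.f., last digit at the 10^-4 place).
Sum: 62.2265565 mol; keep the coarser place, 10^0.
Result: 62 mol.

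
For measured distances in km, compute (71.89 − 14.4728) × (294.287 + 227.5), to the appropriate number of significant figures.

71.89 − 14.4728 = 57.4172, limited to 2 d.p. → 4 s.f.; 294.287 + 227.5 = 521.787, limited to 1 d.p. → 4 s.f.
Carrying full precision, 57.4172 × 521.787 = 29959.5485364; keep min(4, 4) = 4 s.f.
Rounded to 4 significant figures: 2.996 × 10^4 km².

2.996 × 10^4 km²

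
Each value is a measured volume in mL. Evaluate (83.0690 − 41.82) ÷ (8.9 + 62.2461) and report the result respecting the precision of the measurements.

83.0690 − 41.82 = 41.2490, limited to 2 d.p. → 4 s.f.; 8.9 + 62.2461 = 71.1461, limited to 1 d.p. → 3 s.f.
Carrying full precision, 41.2490 ÷ 71.1461 = 0.579778793216…; keep min(4, 3) = 3 s.f.
Rounded to 3 significant figures: 0.580.

0.580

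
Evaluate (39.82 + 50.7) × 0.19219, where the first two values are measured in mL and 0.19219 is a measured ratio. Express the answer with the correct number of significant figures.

39.82 mL + 50.7 mL = 90.52 mL; the sum is limited to 1 decimal place (3 s.f.).
Carrying full precision, 90.52 × 0.19219 = 17.3970388 mL; 0.19219 has 5 s.f., so the result keeps min(3, 5) = 3 s.f.
Rounded to 3 significant figures: 17.4 mL.

17.4 mL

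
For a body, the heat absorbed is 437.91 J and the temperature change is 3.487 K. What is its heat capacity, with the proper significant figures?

heat capacity = 437.91 J ÷ 3.487 K = 125.583596215… J/K.
437.91 has 5 significant figures; 3.487 has 4.
Division/multiplication keeps the fewest: 4 significant figures.
Rounded: 1.256 × 10^2 J/K.

1.256 × 10^2 J/K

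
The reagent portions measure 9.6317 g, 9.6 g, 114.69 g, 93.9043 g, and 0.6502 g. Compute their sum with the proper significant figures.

9.6317 g + 9.6 g + 114.69 g + 93.9043 g + 0.6502 g = 228.4762 g.
Addition/subtraction keeps the fewest decimal places: 9.6317 → 4 decimal places, 9.6 → 1 decimal place, 114.69 → 2 decimal places, 93.9043 → 4 decimal places, 0.6502 → 4 decimal places; limit is 1.
Rounded to 1 decimal place: 2.285 × 10² g.

2.285 × 10² g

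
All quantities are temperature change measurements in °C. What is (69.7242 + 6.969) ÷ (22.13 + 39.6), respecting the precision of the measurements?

1.24

69.7242 + 6.969 = 76.6932, limited to 3 d.p. → 5 s.f.; 22.13 + 39.6 = 61.73, limited to 1 d.p. → 3 s.f.
Carrying full precision, 76.6932 ÷ 61.73 = 1.24239753766…; keep min(5, 3) = 3 s.f.
Rounded to 3 significant figures: 1.24.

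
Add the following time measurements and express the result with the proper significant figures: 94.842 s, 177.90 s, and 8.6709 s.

281.41 s

94.842 s + 177.90 s + 8.6709 s = 281.4129 s.
Addition/subtraction keeps the fewest decimal places: 94.842 → 3 decimal places, 177.90 → 2 decimal places, 8.6709 → 4 decimal places; limit is 2.
Rounded to 2 decimal places: 281.41 s.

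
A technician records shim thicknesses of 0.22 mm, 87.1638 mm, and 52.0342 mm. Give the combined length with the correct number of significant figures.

0.22 mm + 87.1638 mm + 52.0342 mm = 139.4180 mm.
Addition/subtraction keeps the fewest decimal places: 0.22 → 2 decimal places, 87.1638 → 4 decimal places, 52.0342 → 4 decimal places; limit is 2.
Rounded to 2 decimal places: 139.42 mm.

139.42 mm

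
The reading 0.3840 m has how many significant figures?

4

0.3840: leading zeros are not significant; trailing zeros after a decimal point are significant.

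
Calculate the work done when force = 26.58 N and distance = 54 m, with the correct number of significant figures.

1.4 × 10^3 J

work done = 26.58 N × 54 m = 1435.32 J.
26.58 has 4 significant figures; 54 has 2.
Division/multiplication keeps the fewest: 2 significant figures.
Rounded: 1.4 × 10^3 J.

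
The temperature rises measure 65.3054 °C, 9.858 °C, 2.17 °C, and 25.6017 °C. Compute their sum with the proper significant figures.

65.3054 °C + 9.858 °C + 2.17 °C + 25.6017 °C = 102.9351 °C.
Addition/subtraction keeps the fewest decimal places: 65.3054 → 4 decimal places, 9.858 → 3 decimal places, 2.17 → 2 decimal places, 25.6017 → 4 decimal places; limit is 2.
Rounded to 2 decimal places: 1.0294 × 10^2 °C.

1.0294 × 10^2 °C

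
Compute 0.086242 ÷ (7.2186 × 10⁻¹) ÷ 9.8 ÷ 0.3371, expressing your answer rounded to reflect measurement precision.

0.086242 ÷ (7.2186 × 10⁻¹) ÷ 9.8 ÷ 0.3371 = 0.0361643791774…
Multiplication/division keeps the fewest significant figures: 0.086242 → 5 s.f., 7.2186 × 10⁻¹ → 5 s.f., 9.8 → 2 s.f., 0.3371 → 4 s.f.; limit is 2.
Rounded to 2 significant figures: 0.036.

0.036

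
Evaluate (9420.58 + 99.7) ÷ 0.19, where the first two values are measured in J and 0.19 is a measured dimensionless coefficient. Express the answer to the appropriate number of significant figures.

5.0 × 10^4 J

9420.58 J + 99.7 J = 9520.28 J; the sum is limited to 1 decimal place (5 s.f.).
Carrying full precision, 9520.28 ÷ 0.19 = 50106.7368421… J; 0.19 has 2 s.f., so the result keeps min(5, 2) = 2 s.f.
Rounded to 2 significant figures: 5.0 × 10^4 J.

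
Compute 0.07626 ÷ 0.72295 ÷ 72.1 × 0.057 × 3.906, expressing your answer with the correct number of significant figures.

0.07626 ÷ 0.72295 ÷ 72.1 × 0.057 × 3.906 = 0.000325731957185…
Multiplication/division keeps the fewest significant figures: 0.07626 → 4 s.f., 0.72295 → 5 s.f., 72.1 → 3 s.f., 0.057 → 2 s.f., 3.906 → 4 s.f.; limit is 2.
Rounded to 2 significant figures: 3.3 × 10^-4.

3.3 × 10^-4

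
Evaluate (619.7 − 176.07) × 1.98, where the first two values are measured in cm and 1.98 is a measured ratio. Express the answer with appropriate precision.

619.7 cm − 176.07 cm = 443.63 cm; the difference is limited to 1 decimal place (4 s.f.).
Carrying full precision, 443.63 × 1.98 = 878.3874 cm; 1.98 has 3 s.f., so the result keeps min(4, 3) = 3 s.f.
Rounded to 3 significant figures: 878 cm.

878 cm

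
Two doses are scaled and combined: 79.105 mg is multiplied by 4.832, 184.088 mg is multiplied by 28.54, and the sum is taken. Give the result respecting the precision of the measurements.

5636 mg

79.105 × 4.832 = 382.23536 → 3.822 × 10^2 mg (4 s.f., last digit at the 10^-1 place).
184.088 × 28.54 = 5253.87152 → 5254 mg (4 s.f., last digit at the 10^0 place).
Sum: 5636.10688 mg; keep the coarser place, 10^0.
Result: 5636 mg.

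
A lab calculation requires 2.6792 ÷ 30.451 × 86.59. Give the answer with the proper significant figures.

7.619

2.6792 ÷ 30.451 × 86.59 = 7.61853233063…
Multiplication/division keeps the fewest significant figures: 2.6792 → 5 s.f., 30.451 → 5 s.f., 86.59 → 4 s.f.; limit is 4.
Rounded to 4 significant figures: 7.619.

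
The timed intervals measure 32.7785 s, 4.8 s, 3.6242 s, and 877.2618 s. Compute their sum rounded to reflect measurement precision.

918.5 s

32.7785 s + 4.8 s + 3.6242 s + 877.2618 s = 918.4645 s.
Addition/subtraction keeps the fewest decimal places: 32.7785 → 4 decimal places, 4.8 → 1 decimal place, 3.6242 → 4 decimal places, 877.2618 → 4 decimal places; limit is 1.
Rounded to 1 decimal place: 918.5 s.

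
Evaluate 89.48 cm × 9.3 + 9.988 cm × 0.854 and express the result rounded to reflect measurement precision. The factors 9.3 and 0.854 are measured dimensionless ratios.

89.48 × 9.3 = 832.164 → 8.3 × 10^2 cm (2 s.f., last digit at the 10^1 place).
9.988 × 0.854 = 8.529752 → 8.53 cm (3 s.f., last digit at the 10^-2 place).
Sum: 840.693752 cm; keep the coarser place, 10^1.
Result: 8.4 × 10^2 cm.

8.4 × 10^2 cm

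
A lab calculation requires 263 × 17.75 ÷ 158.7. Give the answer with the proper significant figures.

263 × 17.75 ÷ 158.7 = 29.4155639572…
Multiplication/division keeps the fewest significant figures: 263 → 3 s.f., 17.75 → 4 s.f., 158.7 → 4 s.f.; limit is 3.
Rounded to 3 significant figures: 29.4.

29.4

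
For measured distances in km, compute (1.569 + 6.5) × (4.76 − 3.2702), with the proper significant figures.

1.569 + 6.5 = 8.069, limited to 1 d.p. → 2 s.f.; 4.76 − 3.2702 = 1.4898, limited to 2 d.p. → 3 s.f.
Carrying full precision, 8.069 × 1.4898 = 12.0211962; keep min(2, 3) = 2 s.f.
Rounded to 2 significant figures: 12 km².

12 km²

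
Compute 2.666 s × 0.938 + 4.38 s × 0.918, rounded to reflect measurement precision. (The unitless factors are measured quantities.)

2.666 × 0.938 = 2.500708 → 2.50 s (3 s.f., last digit at the 10^-2 place).
4.38 × 0.918 = 4.02084 → 4.02 s (3 s.f., last digit at the 10^-2 place).
Sum: 6.521548 s; keep the coarser place, 10^-2.
Result: 6.52 s.

6.52 s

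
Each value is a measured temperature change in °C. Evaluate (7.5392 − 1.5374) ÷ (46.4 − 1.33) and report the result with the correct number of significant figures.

0.133

7.5392 − 1.5374 = 6.0018, limited to 4 d.p. → 5 s.f.; 46.4 − 1.33 = 45.07, limited to 1 d.p. → 3 s.f.
Carrying full precision, 6.0018 ÷ 45.07 = 0.133166185933…; keep min(5, 3) = 3 s.f.
Rounded to 3 significant figures: 0.133.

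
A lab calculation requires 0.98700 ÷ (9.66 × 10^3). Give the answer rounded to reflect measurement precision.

1.02 × 10^-4

0.98700 ÷ (9.66 × 10^3) = 0.000102173913043…
Multiplication/division keeps the fewest significant figures: 0.98700 → 5 s.f., 9.66 × 10^3 → 3 s.f.; limit is 3.
Rounded to 3 significant figures: 1.02 × 10^-4.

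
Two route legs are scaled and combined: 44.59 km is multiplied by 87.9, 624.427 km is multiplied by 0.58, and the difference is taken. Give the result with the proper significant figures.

44.59 × 87.9 = 3919.461 → 3.92 × 10³ km (3 s.f., last digit at the 10^1 place).
624.427 × 0.58 = 362.16766 → 3.6 × 10² km (2 s.f., last digit at the 10^1 place).
Difference: 3557.29334 km; keep the coarser place, 10^1.
Result: 3.56 × 10³ km.

3.56 × 10³ km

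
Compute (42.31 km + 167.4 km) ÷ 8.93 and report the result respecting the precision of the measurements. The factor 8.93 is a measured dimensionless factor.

23.5 km

42.31 km + 167.4 km = 209.71 km; the sum is limited to 1 decimal place (4 s.f.).
Carrying full precision, 209.71 ÷ 8.93 = 23.483762598… km; 8.93 has 3 s.f., so the result keeps min(4, 3) = 3 s.f.
Rounded to 3 significant figures: 23.5 km.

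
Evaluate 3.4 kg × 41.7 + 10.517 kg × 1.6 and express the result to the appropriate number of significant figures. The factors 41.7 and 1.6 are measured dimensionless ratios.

1.6 × 10^2 kg

3.4 × 41.7 = 141.78 → 1.4 × 10^2 kg (2 s.f., last digit at the 10^1 place).
10.517 × 1.6 = 16.8272 → 17 kg (2 s.f., last digit at the 10^0 place).
Sum: 158.6072 kg; keep the coarser place, 10^1.
Result: 1.6 × 10^2 kg.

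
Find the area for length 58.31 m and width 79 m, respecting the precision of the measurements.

4.6 × 10³ m²

area = 58.31 m × 79 m = 4606.49 m².
58.31 has 4 significant figures; 79 has 2.
Division/multiplication keeps the fewest: 2 significant figures.
Rounded: 4.6 × 10³ m².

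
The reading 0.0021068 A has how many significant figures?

5

0.0021068: leading zeros are not significant; zeros between nonzero digits are significant.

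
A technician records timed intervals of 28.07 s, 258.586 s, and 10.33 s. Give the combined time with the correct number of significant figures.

296.99 s

28.07 s + 258.586 s + 10.33 s = 296.986 s.
Addition/subtraction keeps the fewest decimal places: 28.07 → 2 decimal places, 258.586 → 3 decimal places, 10.33 → 2 decimal places; limit is 2.
Rounded to 2 decimal places: 296.99 s.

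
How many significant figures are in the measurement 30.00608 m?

7

30.00608: zeros between nonzero digits are significant.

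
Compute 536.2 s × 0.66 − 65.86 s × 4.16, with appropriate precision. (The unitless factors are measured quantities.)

536.2 × 0.66 = 353.892 → 3.5 × 10^2 s (2 s.f., last digit at the 10^1 place).
65.86 × 4.16 = 273.9776 → 274 s (3 s.f., last digit at the 10^0 place).
Difference: 79.9144 s; keep the coarser place, 10^1.
Result: 8 × 10^1 s.

8 × 10^1 s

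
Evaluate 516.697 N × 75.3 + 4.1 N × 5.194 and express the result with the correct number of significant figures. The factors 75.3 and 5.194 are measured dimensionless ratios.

516.697 × 75.3 = 38907.2841 → 3.89 × 10^4 N (3 s.f., last digit at the 10^2 place).
4.1 × 5.194 = 21.2954 → 21 N (2 s.f., last digit at the 10^0 place).
Sum: 38928.5795 N; keep the coarser place, 10^2.
Result: 3.89 × 10^4 N.

3.89 × 10^4 N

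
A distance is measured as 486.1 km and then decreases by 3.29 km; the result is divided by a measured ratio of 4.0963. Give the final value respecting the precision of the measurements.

486.1 km − 3.29 km = 482.81 km; the difference is limited to 1 decimal place (4 s.f.).
Carrying full precision, 482.81 ÷ 4.0963 = 117.864902473… km; 4.0963 has 5 s.f., so the result keeps min(4, 5) = 4 s.f.
Rounded to 4 significant figures: 117.9 km.

117.9 km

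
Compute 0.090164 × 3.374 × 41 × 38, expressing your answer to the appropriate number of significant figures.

4.7 × 10²

0.090164 × 3.374 × 41 × 38 = 473.964377488
Multiplication/division keeps the fewest significant figures: 0.090164 → 5 s.f., 3.374 → 4 s.f., 41 → 2 s.f., 38 → 2 s.f.; limit is 2.
Rounded to 2 significant figures: 4.7 × 10².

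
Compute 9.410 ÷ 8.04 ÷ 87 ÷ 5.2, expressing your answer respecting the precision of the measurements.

9.410 ÷ 8.04 ÷ 87 ÷ 5.2 = 0.00258708667098…
Multiplication/division keeps the fewest significant figures: 9.410 → 4 s.f., 8.04 → 3 s.f., 87 → 2 s.f., 5.2 → 2 s.f.; limit is 2.
Rounded to 2 significant figures: 0.0026.

0.0026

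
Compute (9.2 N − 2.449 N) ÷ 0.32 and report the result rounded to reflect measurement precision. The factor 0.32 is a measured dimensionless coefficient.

21 N

9.2 N − 2.449 N = 6.751 N; the difference is limited to 1 decimal place (2 s.f.).
Carrying full precision, 6.751 ÷ 0.32 = 21.096875 N; 0.32 has 2 s.f., so the result keeps min(2, 2) = 2 s.f.
Rounded to 2 significant figures: 21 N.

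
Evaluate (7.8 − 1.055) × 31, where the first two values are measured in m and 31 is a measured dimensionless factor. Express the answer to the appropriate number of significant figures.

7.8 m − 1.055 m = 6.745 m; the difference is limited to 1 decimal place (2 s.f.).
Carrying full precision, 6.745 × 31 = 209.095 m; 31 has 2 s.f., so the result keeps min(2, 2) = 2 s.f.
Rounded to 2 significant figures: 2.1 × 10² m.

2.1 × 10² m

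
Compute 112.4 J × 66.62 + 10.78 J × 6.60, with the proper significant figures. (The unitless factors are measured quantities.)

7559 J

112.4 × 66.62 = 7488.088 → 7488 J (4 s.f., last digit at the 10^0 place).
10.78 × 6.60 = 71.148 → 71.1 J (3 s.f., last digit at the 10^-1 place).
Sum: 7559.236 J; keep the coarser place, 10^0.
Result: 7559 J.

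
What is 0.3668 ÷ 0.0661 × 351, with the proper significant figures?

1.95 × 10^3

0.3668 ÷ 0.0661 × 351 = 1947.75794251…
Multiplication/division keeps the fewest significant figures: 0.3668 → 4 s.f., 0.0661 → 3 s.f., 351 → 3 s.f.; limit is 3.
Rounded to 3 significant figures: 1.95 × 10^3.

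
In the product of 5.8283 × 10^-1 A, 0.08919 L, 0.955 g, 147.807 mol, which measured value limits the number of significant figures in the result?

0.955 g

5.8283 × 10^-1 A → 5 s.f.; 0.08919 L → 4 s.f.; 0.955 g → 3 s.f.; 147.807 mol → 6 s.f.
The fewest is 3 significant figures, from 0.955 g.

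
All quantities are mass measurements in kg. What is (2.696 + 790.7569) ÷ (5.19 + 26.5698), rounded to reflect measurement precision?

2.696 + 790.7569 = 793.4529, limited to 3 d.p. → 6 s.f.; 5.19 + 26.5698 = 31.7598, limited to 2 d.p. → 4 s.f.
Carrying full precision, 793.4529 ÷ 31.7598 = 24.9829312527…; keep min(6, 4) = 4 s.f.
Rounded to 4 significant figures: 24.98.

24.98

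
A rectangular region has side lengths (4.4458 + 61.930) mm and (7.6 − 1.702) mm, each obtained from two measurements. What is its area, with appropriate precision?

3.9 × 10² mm²

4.4458 + 61.930 = 66.3758, limited to 3 d.p. → 5 s.f.; 7.6 − 1.702 = 5.898, limited to 1 d.p. → 2 s.f.
Carrying full precision, 66.3758 × 5.898 = 391.4844684; keep min(5, 2) = 2 s.f.
Rounded to 2 significant figures: 3.9 × 10² mm².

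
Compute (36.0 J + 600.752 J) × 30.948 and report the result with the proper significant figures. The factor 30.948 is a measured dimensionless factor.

36.0 J + 600.752 J = 636.752 J; the sum is limited to 1 decimal place (4 s.f.).
Carrying full precision, 636.752 × 30.948 = 19706.200896 J; 30.948 has 5 s.f., so the result keeps min(4, 5) = 4 s.f.
Rounded to 4 significant figures: 1.971 × 10^4 J.

1.971 × 10^4 J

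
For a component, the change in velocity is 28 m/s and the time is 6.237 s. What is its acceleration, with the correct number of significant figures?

4.5 m/s²

acceleration = 28 m/s ÷ 6.237 s = 4.48933782267… m/s².
28 has 2 significant figures; 6.237 has 4.
Division/multiplication keeps the fewest: 2 significant figures.
Rounded: 4.5 m/s².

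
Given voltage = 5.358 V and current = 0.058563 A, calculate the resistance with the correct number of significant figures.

resistance = 5.358 V ÷ 0.058563 A = 91.4912145894… Ω.
5.358 has 4 significant figures; 0.058563 has 5.
Division/multiplication keeps the fewest: 4 significant figures.
Rounded: 91.49 Ω.

91.49 Ω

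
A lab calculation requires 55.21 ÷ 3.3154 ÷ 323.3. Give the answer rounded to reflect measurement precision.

0.05151

55.21 ÷ 3.3154 ÷ 323.3 = 0.0515081686955…
Multiplication/division keeps the fewest significant figures: 55.21 → 4 s.f., 3.3154 → 5 s.f., 323.3 → 4 s.f.; limit is 4.
Rounded to 4 significant figures: 0.05151.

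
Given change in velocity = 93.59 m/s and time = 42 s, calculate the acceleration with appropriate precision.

acceleration = 93.59 m/s ÷ 42 s = 2.22833333333… m/s².
93.59 has 4 significant figures; 42 has 2.
Division/multiplication keeps the fewest: 2 significant figures.
Rounded: 2.2 m/s².

2.2 m/s²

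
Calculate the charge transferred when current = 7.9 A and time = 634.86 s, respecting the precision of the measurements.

5.0 × 10³ C

charge transferred = 7.9 A × 634.86 s = 5015.394 C.
7.9 has 2 significant figures; 634.86 has 5.
Division/multiplication keeps the fewest: 2 significant figures.
Rounded: 5.0 × 10³ C.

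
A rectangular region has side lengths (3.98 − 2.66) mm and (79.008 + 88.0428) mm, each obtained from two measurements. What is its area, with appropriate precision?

3.98 − 2.66 = 1.32, limited to 2 d.p. → 3 s.f.; 79.008 + 88.0428 = 167.0508, limited to 3 d.p. → 6 s.f.
Carrying full precision, 1.32 × 167.0508 = 220.507056; keep min(3, 6) = 3 s.f.
Rounded to 3 significant figures: 221 mm².

221 mm²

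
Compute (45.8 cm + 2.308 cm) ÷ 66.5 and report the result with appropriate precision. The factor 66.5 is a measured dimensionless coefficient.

0.723 cm

45.8 cm + 2.308 cm = 48.108 cm; the sum is limited to 1 decimal place (3 s.f.).
Carrying full precision, 48.108 ÷ 66.5 = 0.723428571429… cm; 66.5 has 3 s.f., so the result keeps min(3, 3) = 3 s.f.
Rounded to 3 significant figures: 0.723 cm.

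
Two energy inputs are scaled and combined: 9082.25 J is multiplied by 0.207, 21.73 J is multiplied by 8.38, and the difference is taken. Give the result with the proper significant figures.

1.70 × 10^3 J

9082.25 × 0.207 = 1880.02575 → 1.88 × 10^3 J (3 s.f., last digit at the 10^1 place).
21.73 × 8.38 = 182.0974 → 182 J (3 s.f., last digit at the 10^0 place).
Difference: 1697.92835 J; keep the coarser place, 10^1.
Result: 1.70 × 10^3 J.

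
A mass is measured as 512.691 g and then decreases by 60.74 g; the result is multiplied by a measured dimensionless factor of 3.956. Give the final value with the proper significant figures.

512.691 g − 60.74 g = 451.951 g; the difference is limited to 2 decimal places (5 s.f.).
Carrying full precision, 451.951 × 3.956 = 1787.918156 g; 3.956 has 4 s.f., so the result keeps min(5, 4) = 4 s.f.
Rounded to 4 significant figures: 1788 g.

1788 g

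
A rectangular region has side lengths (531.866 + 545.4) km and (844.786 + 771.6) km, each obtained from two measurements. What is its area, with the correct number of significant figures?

531.866 + 545.4 = 1077.266, limited to 1 d.p. → 5 s.f.; 844.786 + 771.6 = 1616.386, limited to 1 d.p. → 5 s.f.
Carrying full precision, 1077.266 × 1616.386 = 1741277.68068…; keep min(5, 5) = 5 s.f.
Rounded to 5 significant figures: 1.7413 × 10^6 km².

1.7413 × 10^6 km²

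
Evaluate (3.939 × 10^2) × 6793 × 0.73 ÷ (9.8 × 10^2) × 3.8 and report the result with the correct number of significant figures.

7.6 × 10^3

(3.939 × 10^2) × 6793 × 0.73 ÷ (9.8 × 10^2) × 3.8 = 7574.04666306…
Multiplication/division keeps the fewest significant figures: 3.939 × 10^2 → 4 s.f., 6793 → 4 s.f., 0.73 → 2 s.f., 9.8 × 10^2 → 2 s.f., 3.8 → 2 s.f.; limit is 2.
Rounded to 2 significant figures: 7.6 × 10^3.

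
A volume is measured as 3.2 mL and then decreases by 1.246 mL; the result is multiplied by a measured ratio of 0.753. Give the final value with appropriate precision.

3.2 mL − 1.246 mL = 1.954 mL; the difference is limited to 1 decimal place (2 s.f.).
Carrying full precision, 1.954 × 0.753 = 1.471362 mL; 0.753 has 3 s.f., so the result keeps min(2, 3) = 2 s.f.
Rounded to 2 significant figures: 1.5 mL.

1.5 mL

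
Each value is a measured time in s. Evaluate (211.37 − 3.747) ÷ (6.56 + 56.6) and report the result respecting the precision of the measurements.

3.29

211.37 − 3.747 = 207.623, limited to 2 d.p. → 5 s.f.; 6.56 + 56.6 = 63.16, limited to 1 d.p. → 3 s.f.
Carrying full precision, 207.623 ÷ 63.16 = 3.28725459151…; keep min(5, 3) = 3 s.f.
Rounded to 3 significant figures: 3.29.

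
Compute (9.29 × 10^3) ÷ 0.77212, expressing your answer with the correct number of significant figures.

(9.29 × 10^3) ÷ 0.77212 = 12031.8085272…
Multiplication/division keeps the fewest significant figures: 9.29 × 10^3 → 3 s.f., 0.77212 → 5 s.f.; limit is 3.
Rounded to 3 significant figures: 1.20 × 10^4.

1.20 × 10^4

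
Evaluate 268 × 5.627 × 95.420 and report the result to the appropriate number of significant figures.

268 × 5.627 × 95.420 = 143896.79512
Multiplication/division keeps the fewest significant figures: 268 → 3 s.f., 5.627 → 4 s.f., 95.420 → 5 s.f.; limit is 3.
Rounded to 3 significant figures: 1.44 × 10^5.

1.44 × 10^5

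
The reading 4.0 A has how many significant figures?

4.0: trailing zeros after a decimal point are significant.

2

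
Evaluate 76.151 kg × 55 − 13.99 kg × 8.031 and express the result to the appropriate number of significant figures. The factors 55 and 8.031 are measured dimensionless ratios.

76.151 × 55 = 4188.305 → 4.2 × 10³ kg (2 s.f., last digit at the 10^2 place).
13.99 × 8.031 = 112.35369 → 112.4 kg (4 s.f., last digit at the 10^-1 place).
Difference: 4075.95131 kg; keep the coarser place, 10^2.
Result: 4.1 × 10³ kg.

4.1 × 10³ kg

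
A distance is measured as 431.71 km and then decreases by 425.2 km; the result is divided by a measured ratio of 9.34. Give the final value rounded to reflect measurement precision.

431.71 km − 425.2 km = 6.51 km; the difference is limited to 1 decimal place (2 s.f.).
Carrying full precision, 6.51 ÷ 9.34 = 0.697002141328… km; 9.34 has 3 s.f., so the result keeps min(2, 3) = 2 s.f.
Rounded to 2 significant figures: 0.70 km.

0.70 km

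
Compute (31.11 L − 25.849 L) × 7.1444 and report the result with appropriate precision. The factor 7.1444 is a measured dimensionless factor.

31.11 L − 25.849 L = 5.261 L; the difference is limited to 2 decimal places (3 s.f.).
Carrying full precision, 5.261 × 7.1444 = 37.5866884 L; 7.1444 has 5 s.f., so the result keeps min(3, 5) = 3 s.f.
Rounded to 3 significant figures: 37.6 L.

37.6 L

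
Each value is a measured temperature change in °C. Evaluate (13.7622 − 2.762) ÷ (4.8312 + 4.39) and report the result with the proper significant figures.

1.19

13.7622 − 2.762 = 11.0002, limited to 3 d.p. → 5 s.f.; 4.8312 + 4.39 = 9.2212, limited to 2 d.p. → 3 s.f.
Carrying full precision, 11.0002 ÷ 9.2212 = 1.19292499892…; keep min(5, 3) = 3 s.f.
Rounded to 3 significant figures: 1.19.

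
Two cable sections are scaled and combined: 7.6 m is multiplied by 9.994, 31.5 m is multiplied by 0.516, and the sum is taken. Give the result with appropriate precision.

7.6 × 9.994 = 75.9544 → 76 m (2 s.f., last digit at the 10^0 place).
31.5 × 0.516 = 16.254 → 16.3 m (3 s.f., last digit at the 10^-1 place).
Sum: 92.2084 m; keep the coarser place, 10^0.
Result: 92 m.

92 m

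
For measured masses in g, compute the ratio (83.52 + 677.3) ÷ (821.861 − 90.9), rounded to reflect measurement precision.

1.041

83.52 + 677.3 = 760.82, limited to 1 d.p. → 4 s.f.; 821.861 − 90.9 = 730.961, limited to 1 d.p. → 4 s.f.
Carrying full precision, 760.82 ÷ 730.961 = 1.04084896458…; keep min(4, 4) = 4 s.f.
Rounded to 4 significant figures: 1.041.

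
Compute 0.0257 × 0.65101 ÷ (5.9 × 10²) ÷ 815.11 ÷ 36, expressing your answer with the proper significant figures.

0.0257 × 0.65101 ÷ (5.9 × 10²) ÷ 815.11 ÷ 36 = 9.6638470872 × 10^-10…
Multiplication/division keeps the fewest significant figures: 0.0257 → 3 s.f., 0.65101 → 5 s.f., 5.9 × 10² → 2 s.f., 815.11 → 5 s.f., 36 → 2 s.f.; limit is 2.
Rounded to 2 significant figures: 9.7 × 10⁻¹⁰.

9.7 × 10⁻¹⁰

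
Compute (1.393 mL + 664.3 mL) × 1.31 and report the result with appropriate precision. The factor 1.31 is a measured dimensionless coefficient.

872 mL

1.393 mL + 664.3 mL = 665.693 mL; the sum is limited to 1 decimal place (4 s.f.).
Carrying full precision, 665.693 × 1.31 = 872.05783 mL; 1.31 has 3 s.f., so the result keeps min(4, 3) = 3 s.f.
Rounded to 3 significant figures: 872 mL.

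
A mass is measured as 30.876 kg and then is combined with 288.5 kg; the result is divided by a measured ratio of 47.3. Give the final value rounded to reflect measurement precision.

30.876 kg + 288.5 kg = 319.376 kg; the sum is limited to 1 decimal place (4 s.f.).
Carrying full precision, 319.376 ÷ 47.3 = 6.75213530655… kg; 47.3 has 3 s.f., so the result keeps min(4, 3) = 3 s.f.
Rounded to 3 significant figures: 6.75 kg.

6.75 kg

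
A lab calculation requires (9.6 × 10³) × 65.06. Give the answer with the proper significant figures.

6.2 × 10⁵

(9.6 × 10³) × 65.06 = 624576
Multiplication/division keeps the fewest significant figures: 9.6 × 10³ → 2 s.f., 65.06 → 4 s.f.; limit is 2.
Rounded to 2 significant figures: 6.2 × 10⁵.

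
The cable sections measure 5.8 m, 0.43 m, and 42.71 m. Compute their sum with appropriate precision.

48.9 m

5.8 m + 0.43 m + 42.71 m = 48.94 m.
Addition/subtraction keeps the fewest decimal places: 5.8 → 1 decimal place, 0.43 → 2 decimal places, 42.71 → 2 decimal places; limit is 1.
Rounded to 1 decimal place: 48.9 m.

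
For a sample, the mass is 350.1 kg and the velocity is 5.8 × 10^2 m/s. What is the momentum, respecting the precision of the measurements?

2.0 × 10^5 kg·m/s

momentum = 350.1 kg × 5.8 × 10^2 m/s = 203058 kg·m/s.
350.1 has 4 significant figures; 5.8 × 10^2 has 2.
Division/multiplication keeps the fewest: 2 significant figures.
Rounded: 2.0 × 10^5 kg·m/s.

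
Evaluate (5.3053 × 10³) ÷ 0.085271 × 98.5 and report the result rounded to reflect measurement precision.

6.13 × 10⁶

(5.3053 × 10³) ÷ 0.085271 × 98.5 = 6128367.7921…
Multiplication/division keeps the fewest significant figures: 5.3053 × 10³ → 5 s.f., 0.085271 → 5 s.f., 98.5 → 3 s.f.; limit is 3.
Rounded to 3 significant figures: 6.13 × 10⁶.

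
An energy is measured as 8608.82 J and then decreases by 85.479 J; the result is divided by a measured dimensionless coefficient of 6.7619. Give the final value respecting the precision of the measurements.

8608.82 J − 85.479 J = 8523.341 J; the difference is limited to 2 decimal places (6 s.f.).
Carrying full precision, 8523.341 ÷ 6.7619 = 1260.49497922… J; 6.7619 has 5 s.f., so the result keeps min(6, 5) = 5 s.f.
Rounded to 5 significant figures: 1260.5 J.

1260.5 J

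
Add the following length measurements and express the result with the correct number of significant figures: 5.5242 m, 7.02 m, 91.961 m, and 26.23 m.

130.74 m

5.5242 m + 7.02 m + 91.961 m + 26.23 m = 130.7352 m.
Addition/subtraction keeps the fewest decimal places: 5.5242 → 4 decimal places, 7.02 → 2 decimal places, 91.961 → 3 decimal places, 26.23 → 2 decimal places; limit is 2.
Rounded to 2 decimal places: 130.74 m.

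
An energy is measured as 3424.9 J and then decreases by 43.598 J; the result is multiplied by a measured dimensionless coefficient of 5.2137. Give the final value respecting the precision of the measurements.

3424.9 J − 43.598 J = 3381.302 J; the difference is limited to 1 decimal place (5 s.f.).
Carrying full precision, 3381.302 × 5.2137 = 17629.0942374 J; 5.2137 has 5 s.f., so the result keeps min(5, 5) = 5 s.f.
Rounded to 5 significant figures: 1.7629 × 10^4 J.

1.7629 × 10^4 J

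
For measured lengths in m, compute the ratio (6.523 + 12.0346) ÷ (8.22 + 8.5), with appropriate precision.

1.11

6.523 + 12.0346 = 18.5576, limited to 3 d.p. → 5 s.f.; 8.22 + 8.5 = 16.72, limited to 1 d.p. → 3 s.f.
Carrying full precision, 18.5576 ÷ 16.72 = 1.10990430622…; keep min(5, 3) = 3 s.f.
Rounded to 3 significant figures: 1.11.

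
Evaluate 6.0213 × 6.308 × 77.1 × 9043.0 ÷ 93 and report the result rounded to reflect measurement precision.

6.0213 × 6.308 × 77.1 × 9043.0 ÷ 93 = 284751.427968…
Multiplication/division keeps the fewest significant figures: 6.0213 → 5 s.f., 6.308 → 4 s.f., 77.1 → 3 s.f., 9043.0 → 5 s.f., 93 → 2 s.f.; limit is 2.
Rounded to 2 significant figures: 2.8 × 10^5.

2.8 × 10^5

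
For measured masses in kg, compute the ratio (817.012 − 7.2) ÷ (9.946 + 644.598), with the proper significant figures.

1.237

817.012 − 7.2 = 809.812, limited to 1 d.p. → 4 s.f.; 9.946 + 644.598 = 654.544, limited to 3 d.p. → 6 s.f.
Carrying full precision, 809.812 ÷ 654.544 = 1.23721552715…; keep min(4, 6) = 4 s.f.
Rounded to 4 significant figures: 1.237.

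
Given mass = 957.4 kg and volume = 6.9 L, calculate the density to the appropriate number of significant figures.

density = 957.4 kg ÷ 6.9 L = 138.753623188… kg/L.
957.4 has 4 significant figures; 6.9 has 2.
Division/multiplication keeps the fewest: 2 significant figures.
Rounded: 1.4 × 10² kg/L.

1.4 × 10² kg/L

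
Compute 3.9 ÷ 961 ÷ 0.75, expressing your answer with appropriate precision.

3.9 ÷ 961 ÷ 0.75 = 0.0054110301769…
Multiplication/division keeps the fewest significant figures: 3.9 → 2 s.f., 961 → 3 s.f., 0.75 → 2 s.f.; limit is 2.
Rounded to 2 significant figures: 0.0054.

0.0054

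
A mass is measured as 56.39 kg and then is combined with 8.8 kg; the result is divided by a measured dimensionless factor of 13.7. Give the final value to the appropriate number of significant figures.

4.76 kg

56.39 kg + 8.8 kg = 65.19 kg; the sum is limited to 1 decimal place (3 s.f.).
Carrying full precision, 65.19 ÷ 13.7 = 4.75839416058… kg; 13.7 has 3 s.f., so the result keeps min(3, 3) = 3 s.f.
Rounded to 3 significant figures: 4.76 kg.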